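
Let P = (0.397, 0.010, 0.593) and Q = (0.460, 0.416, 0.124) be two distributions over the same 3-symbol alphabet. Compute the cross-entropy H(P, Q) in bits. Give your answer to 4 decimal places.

2.2433 bits

H(P,Q) = −Σ p·log₂ q.
  −0.397·log₂(0.460) = 0.44476
  −0.010·log₂(0.416) = 0.01265
  −0.593·log₂(0.124) = 1.78587
H(P,Q) = 2.2433 bits.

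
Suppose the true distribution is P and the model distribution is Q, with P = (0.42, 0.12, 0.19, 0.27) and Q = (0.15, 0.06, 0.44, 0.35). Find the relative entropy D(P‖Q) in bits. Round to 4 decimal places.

0.4126 bits

D(P‖Q) = Σ p·log₂(p/q).
  0.42·log₂(0.42/0.15) = 0.62388
  0.12·log₂(0.12/0.06) = 0.12000
  0.19·log₂(0.19/0.44) = -0.23019
  0.27·log₂(0.27/0.35) = -0.10109
D(P‖Q) = 0.4126 bits.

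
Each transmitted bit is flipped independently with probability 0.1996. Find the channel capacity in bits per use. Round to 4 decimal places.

0.2789 bits

Binary symmetric channel: C = 1 − h₂(ε) where h₂ is the binary entropy function.
h₂(0.1996) = −0.1996·log₂0.1996 − 0.8004·log₂0.8004 = 0.7211.
C = 1 − 0.7211 = 0.2789 bits per channel use.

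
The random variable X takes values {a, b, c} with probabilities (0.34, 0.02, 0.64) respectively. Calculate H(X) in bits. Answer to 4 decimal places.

H(X) = −Σ p·log₂ p.
  −(0.34)·log₂(0.34) = 0.52917
  −(0.02)·log₂(0.02) = 0.11288
  −(0.64)·log₂(0.64) = 0.41207
Sum: 0.52917 + 0.11288 + 0.41207 = 1.0541 bits.

1.0541 bits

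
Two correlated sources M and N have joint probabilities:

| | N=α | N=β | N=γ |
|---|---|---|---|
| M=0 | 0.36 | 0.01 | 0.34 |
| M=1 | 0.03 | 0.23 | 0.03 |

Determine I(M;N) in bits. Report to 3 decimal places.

Marginals: p(M) = (0.7100, 0.2900), p(N) = (0.3900, 0.2400, 0.3700).
I(M;N) = Σ p(x,y)·log₂[p(x,y)/(p(x)p(y))].
  (0,α): 0.36·log₂(1.3001) = 0.1363
  (0,β): 0.01·log₂(0.0587) = -0.0409
  (0,γ): 0.34·log₂(1.2943) = 0.1265
  (1,α): 0.03·log₂(0.2653) = -0.0574
  (1,β): 0.23·log₂(3.3046) = 0.3966
  (1,γ): 0.03·log₂(0.2796) = -0.0552
Sum = 0.506 bits.

0.506 bits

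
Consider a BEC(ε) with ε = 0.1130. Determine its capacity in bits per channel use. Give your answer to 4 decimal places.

0.8870 bits

Binary erasure channel: capacity C = 1 − ε.
C = 1 − 0.1130 = 0.8870 bits per channel use.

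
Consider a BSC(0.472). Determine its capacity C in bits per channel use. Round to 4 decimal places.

0.0023 bits

Binary symmetric channel: C = 1 − h₂(ε) where h₂ is the binary entropy function.
h₂(0.472) = −0.472·log₂0.472 − 0.528·log₂0.528 = 0.9977.
C = 1 − 0.9977 = 0.0023 bits per channel use.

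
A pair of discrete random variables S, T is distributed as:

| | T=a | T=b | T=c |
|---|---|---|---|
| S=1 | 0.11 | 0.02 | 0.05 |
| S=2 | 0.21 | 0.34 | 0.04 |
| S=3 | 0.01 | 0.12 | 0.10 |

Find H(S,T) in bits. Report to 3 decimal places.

H(S,T) = −Σ p(x,y)·log₂ p(x,y) over all 9 cells.
  cell (1,a): −0.11·log₂0.11 = 0.3503
  cell (1,b): −0.02·log₂0.02 = 0.1129
  cell (1,c): −0.05·log₂0.05 = 0.2161
  cell (2,a): −0.21·log₂0.21 = 0.4728
  cell (2,b): −0.34·log₂0.34 = 0.5292
  cell (2,c): −0.04·log₂0.04 = 0.1858
  cell (3,a): −0.01·log₂0.01 = 0.0664
  cell (3,b): −0.12·log₂0.12 = 0.3671
  cell (3,c): −0.10·log₂0.10 = 0.3322
Sum = 2.633 bits.

2.633 bits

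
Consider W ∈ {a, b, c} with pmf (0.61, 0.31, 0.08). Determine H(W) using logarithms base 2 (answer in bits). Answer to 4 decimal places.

1.2503 bits

H(W) = −Σ p·log₂ p.
  −(0.61)·log₂(0.61) = 0.43500
  −(0.31)·log₂(0.31) = 0.52379
  −(0.08)·log₂(0.08) = 0.29151
Sum: 0.43500 + 0.52379 + 0.29151 = 1.2503 bits.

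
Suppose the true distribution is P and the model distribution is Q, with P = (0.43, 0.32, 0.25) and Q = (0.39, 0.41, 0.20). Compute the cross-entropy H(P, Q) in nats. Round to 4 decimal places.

H(P,Q) = −Σ p·ln q.
  −0.43·ln(0.39) = 0.40489
  −0.32·ln(0.41) = 0.28531
  −0.25·ln(0.20) = 0.40236
H(P,Q) = 1.0926 nats.

1.0926 nats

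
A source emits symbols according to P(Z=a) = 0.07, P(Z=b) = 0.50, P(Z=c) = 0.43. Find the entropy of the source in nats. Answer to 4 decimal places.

0.8956 nats

H(Z) = −Σ p·ln p.
  −(0.07)·ln(0.07) = 0.18615
  −(0.50)·ln(0.50) = 0.34657
  −(0.43)·ln(0.43) = 0.36291
Sum: 0.18615 + 0.34657 + 0.36291 = 0.8956 nats.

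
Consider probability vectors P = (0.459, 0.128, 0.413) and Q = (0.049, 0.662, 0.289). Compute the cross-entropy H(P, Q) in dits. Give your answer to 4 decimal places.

0.8468 dits

H(P,Q) = −Σ p·log₁₀ q.
  −0.459·log₁₀(0.049) = 0.60120
  −0.128·log₁₀(0.662) = 0.02293
  −0.413·log₁₀(0.289) = 0.22265
H(P,Q) = 0.8468 dits.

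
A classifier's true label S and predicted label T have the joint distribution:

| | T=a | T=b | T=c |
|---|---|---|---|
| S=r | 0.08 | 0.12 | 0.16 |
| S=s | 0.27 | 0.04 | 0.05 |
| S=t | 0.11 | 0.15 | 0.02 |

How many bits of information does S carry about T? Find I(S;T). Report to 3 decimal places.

Marginals: p(S) = (0.3600, 0.3600, 0.2800), p(T) = (0.4600, 0.3100, 0.2300).
I(S;T) = H(S) + H(T) − H(S,T).
H(S) = 1.5755, H(T) = 1.5268, H(S,T) = 2.8672.
I(S;T) = 1.5755 + 1.5268 − 2.8672 = 0.235 bits.

0.235 bits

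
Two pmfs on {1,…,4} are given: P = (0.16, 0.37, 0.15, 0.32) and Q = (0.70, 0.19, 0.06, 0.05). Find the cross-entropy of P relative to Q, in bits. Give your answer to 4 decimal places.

2.9607 bits

H(P,Q) = −Σ p·log₂ q.
  −0.16·log₂(0.70) = 0.08233
  −0.37·log₂(0.19) = 0.88649
  −0.15·log₂(0.06) = 0.60883
  −0.32·log₂(0.05) = 1.38302
H(P,Q) = 2.9607 bits.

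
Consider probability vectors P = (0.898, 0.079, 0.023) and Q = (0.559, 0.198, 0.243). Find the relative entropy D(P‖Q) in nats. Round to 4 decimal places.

D(P‖Q) = Σ p·ln(p/q).
  0.898·ln(0.898/0.559) = 0.42567
  0.079·ln(0.079/0.198) = -0.07259
  0.023·ln(0.023/0.243) = -0.05422
D(P‖Q) = 0.2989 nats.

0.2989 nats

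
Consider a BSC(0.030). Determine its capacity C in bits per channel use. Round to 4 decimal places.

Binary symmetric channel: C = 1 − h₂(ε) where h₂ is the binary entropy function.
h₂(0.030) = −0.030·log₂0.030 − 0.970·log₂0.970 = 0.1944.
C = 1 − 0.1944 = 0.8056 bits per channel use.

0.8056 bits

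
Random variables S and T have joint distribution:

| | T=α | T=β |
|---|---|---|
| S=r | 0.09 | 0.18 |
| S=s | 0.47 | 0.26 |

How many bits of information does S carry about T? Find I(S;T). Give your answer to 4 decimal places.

Marginals: p(S) = (0.2700, 0.7300), p(T) = (0.5600, 0.4400).
I(S;T) = Σ p(x,y)·log₂[p(x,y)/(p(x)p(y))].
  (r,α): 0.09·log₂(0.5952) = -0.06736
  (r,β): 0.18·log₂(1.5152) = 0.10790
  (s,α): 0.47·log₂(1.1497) = 0.09459
  (s,β): 0.26·log₂(0.8095) = -0.07929
Sum = 0.0558 bits.

0.0558 bits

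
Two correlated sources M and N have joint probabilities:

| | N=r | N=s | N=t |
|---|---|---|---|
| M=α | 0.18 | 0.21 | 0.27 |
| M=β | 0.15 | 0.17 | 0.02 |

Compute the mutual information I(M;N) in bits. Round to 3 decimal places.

0.115 bits

Marginals: p(M) = (0.6600, 0.3400), p(N) = (0.3300, 0.3800, 0.2900).
I(M;N) = Σ p(x,y)·log₂[p(x,y)/(p(x)p(y))].
  (α,r): 0.18·log₂(0.8264) = -0.0495
  (α,s): 0.21·log₂(0.8373) = -0.0538
  (α,t): 0.27·log₂(1.4107) = 0.1340
  (β,r): 0.15·log₂(1.3369) = 0.0628
  (β,s): 0.17·log₂(1.3158) = 0.0673
  (β,t): 0.02·log₂(0.2028) = -0.0460
Sum = 0.115 bits.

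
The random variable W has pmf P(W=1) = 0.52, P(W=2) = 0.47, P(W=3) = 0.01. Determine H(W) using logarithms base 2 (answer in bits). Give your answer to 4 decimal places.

H(W) = −Σ p·log₂ p.
  −(0.52)·log₂(0.52) = 0.49058
  −(0.47)·log₂(0.47) = 0.51196
  −(0.01)·log₂(0.01) = 0.06644
Sum: 0.49058 + 0.51196 + 0.06644 = 1.0690 bits.

1.0690 bits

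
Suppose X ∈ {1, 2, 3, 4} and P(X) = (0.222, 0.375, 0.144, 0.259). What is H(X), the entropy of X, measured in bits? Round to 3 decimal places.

1.920 bits

H(X) = −Σ p·log₂ p.
  −(0.222)·log₂(0.222) = 0.4820
  −(0.375)·log₂(0.375) = 0.5306
  −(0.144)·log₂(0.144) = 0.4026
  −(0.259)·log₂(0.259) = 0.5048
Sum: 0.4820 + 0.5306 + 0.4026 + 0.5048 = 1.920 bits.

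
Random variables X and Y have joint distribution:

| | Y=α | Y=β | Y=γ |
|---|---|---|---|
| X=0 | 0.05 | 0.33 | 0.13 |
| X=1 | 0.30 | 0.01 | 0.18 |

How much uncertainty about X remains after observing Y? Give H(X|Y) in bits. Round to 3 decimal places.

Chain rule: H(X|Y) = H(X,Y) − H(Y).
Marginals: p(X) = (0.5100, 0.4900), p(Y) = (0.3500, 0.3400, 0.3100).
H(X,Y) = 2.1594 bits; H(Y) = 1.5831 bits.
H(X|Y) = 2.1594 − 1.5831 = 0.576 bits.

0.576 bits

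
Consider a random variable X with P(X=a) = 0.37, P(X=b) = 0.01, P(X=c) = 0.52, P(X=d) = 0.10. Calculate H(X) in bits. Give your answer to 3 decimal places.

H(X) = −Σ p·log₂ p.
  −(0.37)·log₂(0.37) = 0.5307
  −(0.01)·log₂(0.01) = 0.0664
  −(0.52)·log₂(0.52) = 0.4906
  −(0.10)·log₂(0.10) = 0.3322
Sum: 0.5307 + 0.0664 + 0.4906 + 0.3322 = 1.420 bits.

1.420 bits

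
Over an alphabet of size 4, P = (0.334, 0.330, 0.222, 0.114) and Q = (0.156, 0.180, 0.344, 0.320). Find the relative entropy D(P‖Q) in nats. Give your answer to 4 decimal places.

0.2394 nats

D(P‖Q) = Σ p·ln(p/q).
  0.334·ln(0.334/0.156) = 0.25427
  0.330·ln(0.330/0.180) = 0.20002
  0.222·ln(0.222/0.344) = -0.09723
  0.114·ln(0.114/0.320) = -0.11766
D(P‖Q) = 0.2394 nats.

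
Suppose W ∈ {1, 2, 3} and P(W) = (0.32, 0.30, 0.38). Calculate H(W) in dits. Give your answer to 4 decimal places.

H(W) = −Σ p·log₁₀ p.
  −(0.32)·log₁₀(0.32) = 0.15835
  −(0.30)·log₁₀(0.30) = 0.15686
  −(0.38)·log₁₀(0.38) = 0.15968
Sum: 0.15835 + 0.15686 + 0.15968 = 0.4749 dits.

0.4749 dits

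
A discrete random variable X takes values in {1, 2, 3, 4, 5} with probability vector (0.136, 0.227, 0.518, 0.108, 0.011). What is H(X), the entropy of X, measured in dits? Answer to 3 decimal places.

0.538 dits

H(X) = −Σ p·log₁₀ p.
  −(0.136)·log₁₀(0.136) = 0.1178
  −(0.227)·log₁₀(0.227) = 0.1462
  −(0.518)·log₁₀(0.518) = 0.1480
  −(0.108)·log₁₀(0.108) = 0.1044
  −(0.011)·log₁₀(0.011) = 0.0215
Sum: 0.1178 + 0.1462 + 0.1480 + 0.1044 + 0.0215 = 0.538 dits.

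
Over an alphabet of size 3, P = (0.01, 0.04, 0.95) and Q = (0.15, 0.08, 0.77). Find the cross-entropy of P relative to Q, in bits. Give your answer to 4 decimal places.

0.5313 bits

H(P,Q) = −Σ p·log₂ q.
  −0.01·log₂(0.15) = 0.02737
  −0.04·log₂(0.08) = 0.14575
  −0.95·log₂(0.77) = 0.35822
H(P,Q) = 0.5313 bits.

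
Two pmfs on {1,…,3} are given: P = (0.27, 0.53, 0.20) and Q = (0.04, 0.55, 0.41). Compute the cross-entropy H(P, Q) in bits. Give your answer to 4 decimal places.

H(P,Q) = −Σ p·log₂ q.
  −0.27·log₂(0.04) = 1.25384
  −0.53·log₂(0.55) = 0.45712
  −0.20·log₂(0.41) = 0.25726
H(P,Q) = 1.9682 bits.

1.9682 bits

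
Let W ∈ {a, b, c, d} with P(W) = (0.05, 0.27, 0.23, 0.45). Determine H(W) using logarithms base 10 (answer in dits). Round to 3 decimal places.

H(W) = −Σ p·log₁₀ p.
  −(0.05)·log₁₀(0.05) = 0.0651
  −(0.27)·log₁₀(0.27) = 0.1535
  −(0.23)·log₁₀(0.23) = 0.1468
  −(0.45)·log₁₀(0.45) = 0.1561
Sum: 0.0651 + 0.1535 + 0.1468 + 0.1561 = 0.521 dits.

0.521 dits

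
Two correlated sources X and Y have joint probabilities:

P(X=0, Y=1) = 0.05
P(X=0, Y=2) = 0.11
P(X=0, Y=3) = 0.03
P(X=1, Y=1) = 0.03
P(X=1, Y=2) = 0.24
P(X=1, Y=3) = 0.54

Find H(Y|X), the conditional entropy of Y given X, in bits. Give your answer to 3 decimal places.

1.143 bits

Chain rule: H(Y|X) = H(X,Y) − H(X).
Marginals: p(X) = (0.1900, 0.8100), p(Y) = (0.0800, 0.3500, 0.5700).
H(X,Y) = 1.8441 bits; H(X) = 0.7015 bits.
H(Y|X) = 1.8441 − 0.7015 = 1.143 bits.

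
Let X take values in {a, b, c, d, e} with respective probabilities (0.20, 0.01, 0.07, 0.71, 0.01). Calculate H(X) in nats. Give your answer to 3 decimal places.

H(X) = −Σ p·ln p.
  −(0.20)·ln(0.20) = 0.3219
  −(0.01)·ln(0.01) = 0.0461
  −(0.07)·ln(0.07) = 0.1861
  −(0.71)·ln(0.71) = 0.2432
  −(0.01)·ln(0.01) = 0.0461
Sum: 0.3219 + 0.0461 + 0.1861 + 0.2432 + 0.0461 = 0.843 nats.

0.843 nats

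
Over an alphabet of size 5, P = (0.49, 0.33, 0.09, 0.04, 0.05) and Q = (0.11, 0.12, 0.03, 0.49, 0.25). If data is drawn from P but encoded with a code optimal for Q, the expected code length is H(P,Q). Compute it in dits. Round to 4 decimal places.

H(P,Q) = −Σ p·log₁₀ q.
  −0.49·log₁₀(0.11) = 0.46972
  −0.33·log₁₀(0.12) = 0.30387
  −0.09·log₁₀(0.03) = 0.13706
  −0.04·log₁₀(0.49) = 0.01239
  −0.05·log₁₀(0.25) = 0.03010
H(P,Q) = 0.9531 dits.

0.9531 dits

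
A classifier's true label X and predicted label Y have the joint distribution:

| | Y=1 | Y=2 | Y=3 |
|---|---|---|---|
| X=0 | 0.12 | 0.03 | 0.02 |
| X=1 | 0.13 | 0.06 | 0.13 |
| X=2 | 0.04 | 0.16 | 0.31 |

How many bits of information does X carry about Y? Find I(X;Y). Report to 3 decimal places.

Marginals: p(X) = (0.1700, 0.3200, 0.5100), p(Y) = (0.2900, 0.2500, 0.4600).
I(X;Y) = H(X) + H(Y) − H(X,Y).
H(X) = 1.4561, H(Y) = 1.5332, H(X,Y) = 2.7731.
I(X;Y) = 1.4561 + 1.5332 − 2.7731 = 0.216 bits.

0.216 bits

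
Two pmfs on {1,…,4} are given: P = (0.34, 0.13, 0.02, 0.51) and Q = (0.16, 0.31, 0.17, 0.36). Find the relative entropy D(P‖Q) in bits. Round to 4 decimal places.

D(P‖Q) = Σ p·log₂(p/q).
  0.34·log₂(0.34/0.16) = 0.36974
  0.13·log₂(0.13/0.31) = -0.16299
  0.02·log₂(0.02/0.17) = -0.06175
  0.51·log₂(0.51/0.36) = 0.25628
D(P‖Q) = 0.4013 bits.

0.4013 bits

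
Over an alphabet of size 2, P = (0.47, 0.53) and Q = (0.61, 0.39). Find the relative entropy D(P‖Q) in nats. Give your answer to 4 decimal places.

0.0400 nats

D(P‖Q) = Σ p·ln(p/q).
  0.47·ln(0.47/0.61) = -0.12254
  0.53·ln(0.53/0.39) = 0.16257
D(P‖Q) = 0.0400 nats.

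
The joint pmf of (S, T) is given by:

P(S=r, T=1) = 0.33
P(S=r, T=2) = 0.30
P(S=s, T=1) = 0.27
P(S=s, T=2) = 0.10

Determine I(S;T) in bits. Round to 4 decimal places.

Marginals: p(S) = (0.6300, 0.3700), p(T) = (0.6000, 0.4000).
I(S;T) = Σ p(x,y)·log₂[p(x,y)/(p(x)p(y))].
  (r,1): 0.33·log₂(0.8730) = -0.06465
  (r,2): 0.30·log₂(1.1905) = 0.07546
  (s,1): 0.27·log₂(1.2162) = 0.07625
  (s,2): 0.10·log₂(0.6757) = -0.05656
Sum = 0.0305 bits.

0.0305 bits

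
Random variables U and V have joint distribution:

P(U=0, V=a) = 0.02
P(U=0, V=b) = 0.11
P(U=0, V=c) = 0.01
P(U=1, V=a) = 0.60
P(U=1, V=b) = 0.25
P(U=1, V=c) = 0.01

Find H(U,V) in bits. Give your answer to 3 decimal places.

1.538 bits

H(U,V) = −Σ p(x,y)·log₂ p(x,y) over all 6 cells.
  cell (0,a): −0.02·log₂0.02 = 0.1129
  cell (0,b): −0.11·log₂0.11 = 0.3503
  cell (0,c): −0.01·log₂0.01 = 0.0664
  cell (1,a): −0.60·log₂0.60 = 0.4422
  cell (1,b): −0.25·log₂0.25 = 0.5000
  cell (1,c): −0.01·log₂0.01 = 0.0664
Sum = 1.538 bits.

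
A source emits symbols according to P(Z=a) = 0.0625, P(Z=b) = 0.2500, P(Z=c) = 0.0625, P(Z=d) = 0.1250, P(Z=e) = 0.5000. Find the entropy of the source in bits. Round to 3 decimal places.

H(Z) = −Σ p·log₂ p.
  −(0.0625)·log₂(0.0625) = 0.2500
  −(0.2500)·log₂(0.2500) = 0.5000
  −(0.0625)·log₂(0.0625) = 0.2500
  −(0.1250)·log₂(0.1250) = 0.3750
  −(0.5000)·log₂(0.5000) = 0.5000
Sum: 0.2500 + 0.5000 + 0.2500 + 0.3750 + 0.5000 = 1.875 bits.

1.875 bits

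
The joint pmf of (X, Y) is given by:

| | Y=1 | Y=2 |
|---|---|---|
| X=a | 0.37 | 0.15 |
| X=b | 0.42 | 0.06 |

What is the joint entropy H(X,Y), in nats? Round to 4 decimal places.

1.1856 nats

H(X,Y) = −Σ p(x,y)·ln p(x,y) over all 4 cells.
  cell (a,1): −0.37·ln0.37 = 0.36787
  cell (a,2): −0.15·ln0.15 = 0.28457
  cell (b,1): −0.42·ln0.42 = 0.36435
  cell (b,2): −0.06·ln0.06 = 0.16880
Sum = 1.1856 nats.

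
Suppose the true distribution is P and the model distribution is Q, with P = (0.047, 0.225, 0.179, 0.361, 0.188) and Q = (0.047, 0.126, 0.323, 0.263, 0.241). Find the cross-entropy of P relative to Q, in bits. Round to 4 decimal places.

2.2531 bits

H(P,Q) = −Σ p·log₂ q.
  −0.047·log₂(0.047) = 0.20733
  −0.225·log₂(0.126) = 0.67241
  −0.179·log₂(0.323) = 0.29184
  −0.361·log₂(0.263) = 0.69560
  −0.188·log₂(0.241) = 0.38594
H(P,Q) = 2.2531 bits.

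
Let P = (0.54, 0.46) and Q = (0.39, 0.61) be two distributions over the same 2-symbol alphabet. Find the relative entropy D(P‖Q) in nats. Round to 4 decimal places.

D(P‖Q) = Σ p·ln(p/q).
  0.54·ln(0.54/0.39) = 0.17573
  0.46·ln(0.46/0.61) = -0.12983
D(P‖Q) = 0.0459 nats.

0.0459 nats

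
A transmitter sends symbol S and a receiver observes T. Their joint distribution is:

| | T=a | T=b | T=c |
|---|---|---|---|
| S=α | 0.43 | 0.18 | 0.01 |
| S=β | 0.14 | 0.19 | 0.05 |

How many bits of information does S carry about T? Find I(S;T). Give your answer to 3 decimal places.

Marginals: p(S) = (0.6200, 0.3800), p(T) = (0.5700, 0.3700, 0.0600).
I(S;T) = Σ p(x,y)·log₂[p(x,y)/(p(x)p(y))].
  (α,a): 0.43·log₂(1.2168) = 0.1217
  (α,b): 0.18·log₂(0.7847) = -0.0630
  (α,c): 0.01·log₂(0.2688) = -0.0190
  (β,a): 0.14·log₂(0.6464) = -0.0881
  (β,b): 0.19·log₂(1.3514) = 0.0825
  (β,c): 0.05·log₂(2.1930) = 0.0566
Sum = 0.091 bits.

0.091 bits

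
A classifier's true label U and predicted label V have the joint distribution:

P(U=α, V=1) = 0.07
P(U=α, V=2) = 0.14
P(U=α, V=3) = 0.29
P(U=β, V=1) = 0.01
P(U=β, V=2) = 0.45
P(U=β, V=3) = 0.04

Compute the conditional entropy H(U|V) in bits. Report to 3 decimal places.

Chain rule: H(U|V) = H(U,V) − H(V).
Marginals: p(U) = (0.5000, 0.5000), p(V) = (0.0800, 0.5900, 0.3300).
H(U,V) = 1.9542 bits; H(V) = 1.2684 bits.
H(U|V) = 1.9542 − 1.2684 = 0.686 bits.

0.686 bits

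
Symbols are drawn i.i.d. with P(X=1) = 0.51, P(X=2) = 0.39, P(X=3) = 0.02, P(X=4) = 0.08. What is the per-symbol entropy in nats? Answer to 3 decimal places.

H(X) = −Σ p·ln p.
  −(0.51)·ln(0.51) = 0.3434
  −(0.39)·ln(0.39) = 0.3672
  −(0.02)·ln(0.02) = 0.0782
  −(0.08)·ln(0.08) = 0.2021
Sum: 0.3434 + 0.3672 + 0.0782 + 0.2021 = 0.991 nats.

0.991 nats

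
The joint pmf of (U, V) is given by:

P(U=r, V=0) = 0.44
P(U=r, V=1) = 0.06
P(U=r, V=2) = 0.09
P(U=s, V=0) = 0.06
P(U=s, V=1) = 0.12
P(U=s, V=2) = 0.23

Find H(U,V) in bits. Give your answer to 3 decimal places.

2.176 bits

H(U,V) = −Σ p(x,y)·log₂ p(x,y) over all 6 cells.
  cell (r,0): −0.44·log₂0.44 = 0.5211
  cell (r,1): −0.06·log₂0.06 = 0.2435
  cell (r,2): −0.09·log₂0.09 = 0.3127
  cell (s,0): −0.06·log₂0.06 = 0.2435
  cell (s,1): −0.12·log₂0.12 = 0.3671
  cell (s,2): −0.23·log₂0.23 = 0.4877
Sum = 2.176 bits.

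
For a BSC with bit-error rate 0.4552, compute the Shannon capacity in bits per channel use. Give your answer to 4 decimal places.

0.0058 bits

Binary symmetric channel: C = 1 − h₂(ε) where h₂ is the binary entropy function.
h₂(0.4552) = −0.4552·log₂0.4552 − 0.5448·log₂0.5448 = 0.9942.
C = 1 − 0.9942 = 0.0058 bits per channel use.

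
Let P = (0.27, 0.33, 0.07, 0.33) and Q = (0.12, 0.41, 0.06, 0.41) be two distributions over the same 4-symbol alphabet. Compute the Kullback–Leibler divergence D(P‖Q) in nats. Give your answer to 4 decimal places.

D(P‖Q) = Σ p·ln(p/q).
  0.27·ln(0.27/0.12) = 0.21895
  0.33·ln(0.33/0.41) = -0.07163
  0.07·ln(0.07/0.06) = 0.01079
  0.33·ln(0.33/0.41) = -0.07163
D(P‖Q) = 0.0865 nats.

0.0865 nats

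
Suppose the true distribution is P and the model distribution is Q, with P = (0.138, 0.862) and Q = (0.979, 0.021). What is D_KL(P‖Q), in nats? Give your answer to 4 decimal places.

D(P‖Q) = Σ p·ln(p/q).
  0.138·ln(0.138/0.979) = -0.27038
  0.862·ln(0.862/0.021) = 3.20210
D(P‖Q) = 2.9317 nats.

2.9317 nats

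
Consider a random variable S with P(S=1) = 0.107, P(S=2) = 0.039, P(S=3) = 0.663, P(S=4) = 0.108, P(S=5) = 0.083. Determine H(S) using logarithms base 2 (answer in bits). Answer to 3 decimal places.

H(S) = −Σ p·log₂ p.
  −(0.107)·log₂(0.107) = 0.3450
  −(0.039)·log₂(0.039) = 0.1825
  −(0.663)·log₂(0.663) = 0.3931
  −(0.108)·log₂(0.108) = 0.3468
  −(0.083)·log₂(0.083) = 0.2980
Sum: 0.3450 + 0.1825 + 0.3931 + 0.3468 + 0.2980 = 1.565 bits.

1.565 bits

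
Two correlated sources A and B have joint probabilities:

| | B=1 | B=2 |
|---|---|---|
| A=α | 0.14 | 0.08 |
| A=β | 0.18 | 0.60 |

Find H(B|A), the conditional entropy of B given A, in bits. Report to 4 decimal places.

Marginals: p(A) = (0.2200, 0.7800), p(B) = (0.3200, 0.6800).
H(B|A) = Σ p(A) · H(B|A=·).
  A=α: p=0.2200, H(B|A=α) = 0.9457
  A=β: p=0.7800, H(B|A=β) = 0.7793
Weighted sum = 0.8159 bits.

0.8159 bits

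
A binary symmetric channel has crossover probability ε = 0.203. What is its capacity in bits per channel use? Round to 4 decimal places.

0.2721 bits

Binary symmetric channel: C = 1 − h₂(ε) where h₂ is the binary entropy function.
h₂(0.203) = −0.203·log₂0.203 − 0.797·log₂0.797 = 0.7279.
C = 1 − 0.7279 = 0.2721 bits per channel use.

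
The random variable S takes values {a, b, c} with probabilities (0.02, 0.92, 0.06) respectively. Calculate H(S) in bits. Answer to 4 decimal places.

H(S) = −Σ p·log₂ p.
  −(0.02)·log₂(0.02) = 0.11288
  −(0.92)·log₂(0.92) = 0.11067
  −(0.06)·log₂(0.06) = 0.24353
Sum: 0.11288 + 0.11067 + 0.24353 = 0.4671 bits.

0.4671 bits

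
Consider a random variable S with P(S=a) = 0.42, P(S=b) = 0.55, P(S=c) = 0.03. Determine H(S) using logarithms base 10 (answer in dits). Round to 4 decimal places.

0.3467 dits

H(S) = −Σ p·log₁₀ p.
  −(0.42)·log₁₀(0.42) = 0.15824
  −(0.55)·log₁₀(0.55) = 0.14280
  −(0.03)·log₁₀(0.03) = 0.04569
Sum: 0.15824 + 0.14280 + 0.04569 = 0.3467 dits.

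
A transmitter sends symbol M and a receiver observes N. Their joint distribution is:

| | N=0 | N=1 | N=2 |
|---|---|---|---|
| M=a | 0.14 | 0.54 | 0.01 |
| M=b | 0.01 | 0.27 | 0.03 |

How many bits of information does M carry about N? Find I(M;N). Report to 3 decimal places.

Marginals: p(M) = (0.6900, 0.3100), p(N) = (0.1500, 0.8100, 0.0400).
I(M;N) = H(M) + H(N) − H(M,N).
H(M) = 0.8932, H(N) = 0.8425, H(M,N) = 1.6718.
I(M;N) = 0.8932 + 0.8425 − 1.6718 = 0.064 bits.

0.064 bits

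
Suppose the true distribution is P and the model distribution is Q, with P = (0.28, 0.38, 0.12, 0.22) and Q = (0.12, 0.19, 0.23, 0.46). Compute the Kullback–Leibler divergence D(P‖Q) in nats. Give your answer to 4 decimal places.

D(P‖Q) = Σ p·ln(p/q).
  0.28·ln(0.28/0.12) = 0.23724
  0.38·ln(0.38/0.19) = 0.26340
  0.12·ln(0.12/0.23) = -0.07807
  0.22·ln(0.22/0.46) = -0.16227
D(P‖Q) = 0.2603 nats.

0.2603 nats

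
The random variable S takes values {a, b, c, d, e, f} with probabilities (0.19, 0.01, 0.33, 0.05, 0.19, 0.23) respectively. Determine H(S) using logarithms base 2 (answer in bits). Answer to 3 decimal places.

2.208 bits

H(S) = −Σ p·log₂ p.
  −(0.19)·log₂(0.19) = 0.4552
  −(0.01)·log₂(0.01) = 0.0664
  −(0.33)·log₂(0.33) = 0.5278
  −(0.05)·log₂(0.05) = 0.2161
  −(0.19)·log₂(0.19) = 0.4552
  −(0.23)·log₂(0.23) = 0.4877
Sum: 0.4552 + 0.0664 + 0.5278 + 0.2161 + 0.4552 + 0.4877 = 2.208 bits.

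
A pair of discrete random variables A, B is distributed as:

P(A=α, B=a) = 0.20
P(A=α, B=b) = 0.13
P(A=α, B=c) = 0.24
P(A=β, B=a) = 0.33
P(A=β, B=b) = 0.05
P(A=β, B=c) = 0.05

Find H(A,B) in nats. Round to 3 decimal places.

1.595 nats

H(A,B) = −Σ p(x,y)·ln p(x,y) over all 6 cells.
  cell (α,a): −0.20·ln0.20 = 0.3219
  cell (α,b): −0.13·ln0.13 = 0.2652
  cell (α,c): −0.24·ln0.24 = 0.3425
  cell (β,a): −0.33·ln0.33 = 0.3659
  cell (β,b): −0.05·ln0.05 = 0.1498
  cell (β,c): −0.05·ln0.05 = 0.1498
Sum = 1.595 nats.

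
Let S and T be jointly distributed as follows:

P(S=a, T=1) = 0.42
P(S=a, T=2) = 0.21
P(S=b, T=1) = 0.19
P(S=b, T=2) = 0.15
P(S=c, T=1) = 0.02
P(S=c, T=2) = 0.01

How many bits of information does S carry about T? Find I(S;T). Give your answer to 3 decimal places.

0.008 bits

Marginals: p(S) = (0.6300, 0.3400, 0.0300), p(T) = (0.6300, 0.3700).
I(S;T) = Σ p(x,y)·log₂[p(x,y)/(p(x)p(y))].
  (a,1): 0.42·log₂(1.0582) = 0.0343
  (a,2): 0.21·log₂(0.9009) = -0.0316
  (b,1): 0.19·log₂(0.8870) = -0.0329
  (b,2): 0.15·log₂(1.1924) = 0.0381
  (c,1): 0.02·log₂(1.0582) = 0.0016
  (c,2): 0.01·log₂(0.9009) = -0.0015
Sum = 0.008 bits.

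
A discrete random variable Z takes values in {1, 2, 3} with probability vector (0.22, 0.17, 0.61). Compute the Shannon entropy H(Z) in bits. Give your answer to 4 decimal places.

1.3502 bits

H(Z) = −Σ p·log₂ p.
  −(0.22)·log₂(0.22) = 0.48057
  −(0.17)·log₂(0.17) = 0.43459
  −(0.61)·log₂(0.61) = 0.43500
Sum: 0.48057 + 0.43459 + 0.43500 = 1.3502 bits.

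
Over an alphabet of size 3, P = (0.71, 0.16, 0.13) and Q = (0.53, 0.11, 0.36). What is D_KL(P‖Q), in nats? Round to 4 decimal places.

D(P‖Q) = Σ p·ln(p/q).
  0.71·ln(0.71/0.53) = 0.20760
  0.16·ln(0.16/0.11) = 0.05995
  0.13·ln(0.13/0.36) = -0.13241
D(P‖Q) = 0.1351 nats.

0.1351 nats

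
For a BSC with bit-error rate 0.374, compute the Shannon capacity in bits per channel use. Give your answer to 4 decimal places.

Binary symmetric channel: C = 1 − h₂(ε) where h₂ is the binary entropy function.
h₂(0.374) = −0.374·log₂0.374 − 0.626·log₂0.626 = 0.9537.
C = 1 − 0.9537 = 0.0463 bits per channel use.

0.0463 bits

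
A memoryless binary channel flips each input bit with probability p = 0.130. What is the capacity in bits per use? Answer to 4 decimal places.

Binary symmetric channel: C = 1 − h₂(ε) where h₂ is the binary entropy function.
h₂(0.130) = −0.130·log₂0.130 − 0.870·log₂0.870 = 0.5574.
C = 1 − 0.5574 = 0.4426 bits per channel use.

0.4426 bits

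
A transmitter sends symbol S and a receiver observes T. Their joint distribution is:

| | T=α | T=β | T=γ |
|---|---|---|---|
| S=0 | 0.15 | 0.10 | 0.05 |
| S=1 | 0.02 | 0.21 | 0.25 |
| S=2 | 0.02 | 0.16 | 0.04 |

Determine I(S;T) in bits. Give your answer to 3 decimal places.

Marginals: p(S) = (0.3000, 0.4800, 0.2200), p(T) = (0.1900, 0.4700, 0.3400).
I(S;T) = Σ p(x,y)·log₂[p(x,y)/(p(x)p(y))].
  (0,α): 0.15·log₂(2.6316) = 0.2094
  (0,β): 0.10·log₂(0.7092) = -0.0496
  (0,γ): 0.05·log₂(0.4902) = -0.0514
  (1,α): 0.02·log₂(0.2193) = -0.0438
  (1,β): 0.21·log₂(0.9309) = -0.0217
  (1,γ): 0.25·log₂(1.5319) = 0.1538
  (2,α): 0.02·log₂(0.4785) = -0.0213
  (2,β): 0.16·log₂(1.5474) = 0.1008
  (2,γ): 0.04·log₂(0.5348) = -0.0361
Sum = 0.240 bits.

0.240 bits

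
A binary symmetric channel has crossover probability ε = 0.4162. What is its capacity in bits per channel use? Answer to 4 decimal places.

Binary symmetric channel: C = 1 − h₂(ε) where h₂ is the binary entropy function.
h₂(0.4162) = −0.4162·log₂0.4162 − 0.5838·log₂0.5838 = 0.9796.
C = 1 − 0.9796 = 0.0204 bits per channel use.

0.0204 bits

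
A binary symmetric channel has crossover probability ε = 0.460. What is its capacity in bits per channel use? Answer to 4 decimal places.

0.0046 bits

Binary symmetric channel: C = 1 − h₂(ε) where h₂ is the binary entropy function.
h₂(0.460) = −0.460·log₂0.460 − 0.540·log₂0.540 = 0.9954.
C = 1 − 0.9954 = 0.0046 bits per channel use.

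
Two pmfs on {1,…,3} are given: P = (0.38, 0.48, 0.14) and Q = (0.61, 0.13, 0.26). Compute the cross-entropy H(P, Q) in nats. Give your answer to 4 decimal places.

1.3557 nats

H(P,Q) = −Σ p·ln q.
  −0.38·ln(0.61) = 0.18783
  −0.48·ln(0.13) = 0.97931
  −0.14·ln(0.26) = 0.18859
H(P,Q) = 1.3557 nats.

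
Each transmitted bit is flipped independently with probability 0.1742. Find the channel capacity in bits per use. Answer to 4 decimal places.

0.3328 bits

Binary symmetric channel: C = 1 − h₂(ε) where h₂ is the binary entropy function.
h₂(0.1742) = −0.1742·log₂0.1742 − 0.8258·log₂0.8258 = 0.6672.
C = 1 − 0.6672 = 0.3328 bits per channel use.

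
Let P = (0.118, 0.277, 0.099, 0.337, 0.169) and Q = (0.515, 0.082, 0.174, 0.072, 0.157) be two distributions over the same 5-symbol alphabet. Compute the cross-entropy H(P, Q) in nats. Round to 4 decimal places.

2.1438 nats

H(P,Q) = −Σ p·ln q.
  −0.118·ln(0.515) = 0.07830
  −0.277·ln(0.082) = 0.69279
  −0.099·ln(0.174) = 0.17312
  −0.337·ln(0.072) = 0.88668
  −0.169·ln(0.157) = 0.31291
H(P,Q) = 2.1438 nats.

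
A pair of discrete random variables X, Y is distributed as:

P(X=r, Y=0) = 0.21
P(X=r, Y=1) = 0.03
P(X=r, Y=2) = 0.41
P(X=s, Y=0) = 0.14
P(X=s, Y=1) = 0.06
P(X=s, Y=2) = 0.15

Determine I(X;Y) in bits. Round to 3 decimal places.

0.042 bits

Marginals: p(X) = (0.6500, 0.3500), p(Y) = (0.3500, 0.0900, 0.5600).
I(X;Y) = H(X) + H(Y) − H(X,Y).
H(X) = 0.9341, H(Y) = 1.3112, H(X,Y) = 2.2032.
I(X;Y) = 0.9341 + 1.3112 − 2.2032 = 0.042 bits.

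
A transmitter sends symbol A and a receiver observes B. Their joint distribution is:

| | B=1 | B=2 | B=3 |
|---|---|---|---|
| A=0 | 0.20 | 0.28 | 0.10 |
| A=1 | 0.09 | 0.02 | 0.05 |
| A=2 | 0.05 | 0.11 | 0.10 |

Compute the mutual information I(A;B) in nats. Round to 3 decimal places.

Marginals: p(A) = (0.5800, 0.1600, 0.2600), p(B) = (0.3400, 0.4100, 0.2500).
I(A;B) = Σ p(x,y)·ln[p(x,y)/(p(x)p(y))].
  (0,1): 0.20·ln(1.0142) = 0.0028
  (0,2): 0.28·ln(1.1775) = 0.0457
  (0,3): 0.10·ln(0.6897) = -0.0372
  (1,1): 0.09·ln(1.6544) = 0.0453
  (1,2): 0.02·ln(0.3049) = -0.0238
  (1,3): 0.05·ln(1.2500) = 0.0112
  (2,1): 0.05·ln(0.5656) = -0.0285
  (2,2): 0.11·ln(1.0319) = 0.0035
  (2,3): 0.10·ln(1.5385) = 0.0431
Sum = 0.062 nats.

0.062 nats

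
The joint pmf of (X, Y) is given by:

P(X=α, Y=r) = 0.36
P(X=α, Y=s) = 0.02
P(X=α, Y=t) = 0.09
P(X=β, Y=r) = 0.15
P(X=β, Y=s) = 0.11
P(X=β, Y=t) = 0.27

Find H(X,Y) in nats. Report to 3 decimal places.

H(X,Y) = −Σ p(x,y)·ln p(x,y) over all 6 cells.
  cell (α,r): −0.36·ln0.36 = 0.3678
  cell (α,s): −0.02·ln0.02 = 0.0782
  cell (α,t): −0.09·ln0.09 = 0.2167
  cell (β,r): −0.15·ln0.15 = 0.2846
  cell (β,s): −0.11·ln0.11 = 0.2428
  cell (β,t): −0.27·ln0.27 = 0.3535
Sum = 1.544 nats.

1.544 nats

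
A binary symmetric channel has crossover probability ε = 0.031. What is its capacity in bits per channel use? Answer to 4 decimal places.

Binary symmetric channel: C = 1 − h₂(ε) where h₂ is the binary entropy function.
h₂(0.031) = −0.031·log₂0.031 − 0.969·log₂0.969 = 0.1994.
C = 1 − 0.1994 = 0.8006 bits per channel use.

0.8006 bits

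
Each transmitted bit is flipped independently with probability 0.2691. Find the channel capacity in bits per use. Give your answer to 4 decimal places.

0.1598 bits

Binary symmetric channel: C = 1 − h₂(ε) where h₂ is the binary entropy function.
h₂(0.2691) = −0.2691·log₂0.2691 − 0.7309·log₂0.7309 = 0.8402.
C = 1 − 0.8402 = 0.1598 bits per channel use.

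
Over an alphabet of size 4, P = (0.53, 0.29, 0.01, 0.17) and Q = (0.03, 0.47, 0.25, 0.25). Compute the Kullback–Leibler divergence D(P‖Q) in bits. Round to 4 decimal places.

D(P‖Q) = Σ p·log₂(p/q).
  0.53·log₂(0.53/0.03) = 2.19577
  0.29·log₂(0.29/0.47) = -0.20202
  0.01·log₂(0.01/0.25) = -0.04644
  0.17·log₂(0.17/0.25) = -0.09459
D(P‖Q) = 1.8527 bits.

1.8527 bits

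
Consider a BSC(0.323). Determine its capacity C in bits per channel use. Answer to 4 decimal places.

Binary symmetric channel: C = 1 − h₂(ε) where h₂ is the binary entropy function.
h₂(0.323) = −0.323·log₂0.323 − 0.677·log₂0.677 = 0.9076.
C = 1 − 0.9076 = 0.0924 bits per channel use.

0.0924 bits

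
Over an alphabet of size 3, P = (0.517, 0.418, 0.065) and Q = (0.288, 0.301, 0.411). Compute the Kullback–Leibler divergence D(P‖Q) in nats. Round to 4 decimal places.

D(P‖Q) = Σ p·ln(p/q).
  0.517·ln(0.517/0.288) = 0.30249
  0.418·ln(0.418/0.301) = 0.13726
  0.065·ln(0.065/0.411) = -0.11987
D(P‖Q) = 0.3199 nats.

0.3199 nats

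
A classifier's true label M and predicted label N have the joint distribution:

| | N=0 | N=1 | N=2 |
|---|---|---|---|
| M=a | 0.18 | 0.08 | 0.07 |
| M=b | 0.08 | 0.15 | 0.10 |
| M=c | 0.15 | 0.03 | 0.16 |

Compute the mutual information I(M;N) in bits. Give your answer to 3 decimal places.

0.120 bits

Marginals: p(M) = (0.3300, 0.3300, 0.3400), p(N) = (0.4100, 0.2600, 0.3300).
I(M;N) = H(M) + H(N) − H(M,N).
H(M) = 1.5848, H(N) = 1.5605, H(M,N) = 3.0249.
I(M;N) = 1.5848 + 1.5605 − 3.0249 = 0.120 bits.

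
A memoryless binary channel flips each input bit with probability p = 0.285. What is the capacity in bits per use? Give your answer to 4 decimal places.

Binary symmetric channel: C = 1 − h₂(ε) where h₂ is the binary entropy function.
h₂(0.285) = −0.285·log₂0.285 − 0.715·log₂0.715 = 0.8622.
C = 1 − 0.8622 = 0.1378 bits per channel use.

0.1378 bits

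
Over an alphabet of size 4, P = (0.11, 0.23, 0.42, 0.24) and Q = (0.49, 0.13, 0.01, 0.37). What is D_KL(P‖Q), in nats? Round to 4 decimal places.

D(P‖Q) = Σ p·ln(p/q).
  0.11·ln(0.11/0.49) = -0.16433
  0.23·ln(0.23/0.13) = 0.13123
  0.42·ln(0.42/0.01) = 1.56982
  0.24·ln(0.24/0.37) = -0.10389
D(P‖Q) = 1.4328 nats.

1.4328 nats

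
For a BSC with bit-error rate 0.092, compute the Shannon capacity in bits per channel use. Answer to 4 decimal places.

0.5569 bits

Binary symmetric channel: C = 1 − h₂(ε) where h₂ is the binary entropy function.
h₂(0.092) = −0.092·log₂0.092 − 0.908·log₂0.908 = 0.4431.
C = 1 − 0.4431 = 0.5569 bits per channel use.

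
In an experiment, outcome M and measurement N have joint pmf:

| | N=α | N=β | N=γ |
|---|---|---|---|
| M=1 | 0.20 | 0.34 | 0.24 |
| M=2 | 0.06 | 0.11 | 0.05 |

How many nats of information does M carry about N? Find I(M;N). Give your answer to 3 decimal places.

Marginals: p(M) = (0.7800, 0.2200), p(N) = (0.2600, 0.4500, 0.2900).
I(M;N) = H(M) + H(N) − H(M,N).
H(M) = 0.5269, H(N) = 1.0686, H(M,N) = 1.5926.
I(M;N) = 0.5269 + 1.0686 − 1.5926 = 0.003 nats.

0.003 nats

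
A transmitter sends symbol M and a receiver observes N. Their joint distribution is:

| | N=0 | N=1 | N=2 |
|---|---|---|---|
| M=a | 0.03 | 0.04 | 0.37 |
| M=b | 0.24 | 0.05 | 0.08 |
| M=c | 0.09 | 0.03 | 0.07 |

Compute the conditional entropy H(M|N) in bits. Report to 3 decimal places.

1.215 bits

Marginals: p(M) = (0.4400, 0.3700, 0.1900), p(N) = (0.3600, 0.1200, 0.5200).
H(M|N) = Σ p(N) · H(M|N=·).
  N=0: p=0.3600, H(M|N=0) = 1.1887
  N=1: p=0.1200, H(M|N=1) = 1.5546
  N=2: p=0.5200, H(M|N=2) = 1.1543
Weighted sum = 1.215 bits.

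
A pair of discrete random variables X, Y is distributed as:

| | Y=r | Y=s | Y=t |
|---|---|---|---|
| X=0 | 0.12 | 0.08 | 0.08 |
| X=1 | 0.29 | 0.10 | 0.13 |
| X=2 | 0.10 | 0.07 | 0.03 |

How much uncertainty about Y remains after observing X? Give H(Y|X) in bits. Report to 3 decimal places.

Marginals: p(X) = (0.2800, 0.5200, 0.2000), p(Y) = (0.5100, 0.2500, 0.2400).
H(Y|X) = Σ p(X) · H(Y|X=·).
  X=0: p=0.2800, H(Y|X=0) = 1.5567
  X=1: p=0.5200, H(Y|X=1) = 1.4272
  X=2: p=0.2000, H(Y|X=2) = 1.4406
Weighted sum = 1.466 bits.

1.466 bits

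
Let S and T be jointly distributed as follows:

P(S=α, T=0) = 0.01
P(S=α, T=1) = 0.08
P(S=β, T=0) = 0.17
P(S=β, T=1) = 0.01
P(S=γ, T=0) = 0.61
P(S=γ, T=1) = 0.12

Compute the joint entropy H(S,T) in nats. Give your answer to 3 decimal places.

H(S,T) = −Σ p(x,y)·ln p(x,y) over all 6 cells.
  cell (α,0): −0.01·ln0.01 = 0.0461
  cell (α,1): −0.08·ln0.08 = 0.2021
  cell (β,0): −0.17·ln0.17 = 0.3012
  cell (β,1): −0.01·ln0.01 = 0.0461
  cell (γ,0): −0.61·ln0.61 = 0.3015
  cell (γ,1): −0.12·ln0.12 = 0.2544
Sum = 1.151 nats.

1.151 nats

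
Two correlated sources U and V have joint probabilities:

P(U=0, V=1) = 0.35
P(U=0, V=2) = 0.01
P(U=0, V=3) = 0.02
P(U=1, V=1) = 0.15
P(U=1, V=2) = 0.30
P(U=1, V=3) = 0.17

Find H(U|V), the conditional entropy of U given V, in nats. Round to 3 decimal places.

Marginals: p(U) = (0.3800, 0.6200), p(V) = (0.5000, 0.3100, 0.1900).
H(U|V) = Σ p(V) · H(U|V=·).
  V=1: p=0.5000, H(U|V=1) = 0.6109
  V=2: p=0.3100, H(U|V=2) = 0.1425
  V=3: p=0.1900, H(U|V=3) = 0.3365
Weighted sum = 0.414 nats.

0.414 nats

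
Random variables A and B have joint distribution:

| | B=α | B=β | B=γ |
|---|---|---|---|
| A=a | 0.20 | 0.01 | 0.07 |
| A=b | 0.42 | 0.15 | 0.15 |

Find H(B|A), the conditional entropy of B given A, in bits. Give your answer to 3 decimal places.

Marginals: p(A) = (0.2800, 0.7200), p(B) = (0.6200, 0.1600, 0.2200).
H(B|A) = Σ p(A) · H(B|A=·).
  A=a: p=0.2800, H(B|A=a) = 1.0184
  A=b: p=0.7200, H(B|A=b) = 1.3965
Weighted sum = 1.291 bits.

1.291 bits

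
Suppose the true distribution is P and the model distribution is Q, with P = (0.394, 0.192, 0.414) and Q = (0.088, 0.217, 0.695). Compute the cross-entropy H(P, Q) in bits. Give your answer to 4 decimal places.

2.0220 bits

H(P,Q) = −Σ p·log₂ q.
  −0.394·log₂(0.088) = 1.38150
  −0.192·log₂(0.217) = 0.42321
  −0.414·log₂(0.695) = 0.21731
H(P,Q) = 2.0220 bits.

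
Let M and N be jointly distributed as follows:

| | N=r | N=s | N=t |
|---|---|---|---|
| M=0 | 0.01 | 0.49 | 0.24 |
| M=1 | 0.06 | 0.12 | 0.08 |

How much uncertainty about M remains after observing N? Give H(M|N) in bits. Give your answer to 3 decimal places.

Marginals: p(M) = (0.7400, 0.2600), p(N) = (0.0700, 0.6100, 0.3200).
H(M|N) = Σ p(N) · H(M|N=·).
  N=r: p=0.0700, H(M|N=r) = 0.5917
  N=s: p=0.6100, H(M|N=s) = 0.7153
  N=t: p=0.3200, H(M|N=t) = 0.8113
Weighted sum = 0.737 bits.

0.737 bits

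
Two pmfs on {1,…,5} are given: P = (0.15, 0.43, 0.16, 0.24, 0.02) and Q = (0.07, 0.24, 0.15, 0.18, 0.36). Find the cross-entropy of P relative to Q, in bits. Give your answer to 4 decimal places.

2.5219 bits

H(P,Q) = −Σ p·log₂ q.
  −0.15·log₂(0.07) = 0.57548
  −0.43·log₂(0.24) = 0.88532
  −0.16·log₂(0.15) = 0.43791
  −0.24·log₂(0.18) = 0.59374
  −0.02·log₂(0.36) = 0.02948
H(P,Q) = 2.5219 bits.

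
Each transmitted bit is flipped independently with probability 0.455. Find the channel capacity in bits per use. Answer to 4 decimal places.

Binary symmetric channel: C = 1 − h₂(ε) where h₂ is the binary entropy function.
h₂(0.455) = −0.455·log₂0.455 − 0.545·log₂0.545 = 0.9941.
C = 1 − 0.9941 = 0.0059 bits per channel use.

0.0059 bits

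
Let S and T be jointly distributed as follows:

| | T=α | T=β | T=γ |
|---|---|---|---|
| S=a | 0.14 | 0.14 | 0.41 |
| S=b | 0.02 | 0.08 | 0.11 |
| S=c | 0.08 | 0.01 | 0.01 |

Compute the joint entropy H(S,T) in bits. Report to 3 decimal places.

2.501 bits

H(S,T) = −Σ p(x,y)·log₂ p(x,y) over all 9 cells.
  cell (a,α): −0.14·log₂0.14 = 0.3971
  cell (a,β): −0.14·log₂0.14 = 0.3971
  cell (a,γ): −0.41·log₂0.41 = 0.5274
  cell (b,α): −0.02·log₂0.02 = 0.1129
  cell (b,β): −0.08·log₂0.08 = 0.2915
  cell (b,γ): −0.11·log₂0.11 = 0.3503
  cell (c,α): −0.08·log₂0.08 = 0.2915
  cell (c,β): −0.01·log₂0.01 = 0.0664
  cell (c,γ): −0.01·log₂0.01 = 0.0664
Sum = 2.501 bits.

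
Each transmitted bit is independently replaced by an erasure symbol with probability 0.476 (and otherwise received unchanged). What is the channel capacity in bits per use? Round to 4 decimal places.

0.5240 bits

Binary erasure channel: capacity C = 1 − ε.
C = 1 − 0.476 = 0.5240 bits per channel use.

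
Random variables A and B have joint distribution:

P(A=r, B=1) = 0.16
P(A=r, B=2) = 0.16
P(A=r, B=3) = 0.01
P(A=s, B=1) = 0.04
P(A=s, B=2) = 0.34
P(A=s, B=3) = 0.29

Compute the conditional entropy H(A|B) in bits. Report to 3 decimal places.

Marginals: p(A) = (0.3300, 0.6700), p(B) = (0.2000, 0.5000, 0.3000).
H(A|B) = Σ p(B) · H(A|B=·).
  B=1: p=0.2000, H(A|B=1) = 0.7219
  B=2: p=0.5000, H(A|B=2) = 0.9044
  B=3: p=0.3000, H(A|B=3) = 0.2108
Weighted sum = 0.660 bits.

0.660 bits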